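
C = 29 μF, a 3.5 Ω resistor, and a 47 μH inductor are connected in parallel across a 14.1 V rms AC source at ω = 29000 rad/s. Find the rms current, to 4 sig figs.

4.303 A

X_L = ωL = 1.363 Ω
X_C = 1/(ωC) = 1.189 Ω
Parallel: admittances add. Y = 1/R + 1/(jωL) + jωC
Y = (0.2857 + j0.1073) S
|Y| = 0.3052 S → |Z| = 1/|Y| = 3.276 Ω, ∠Z = −∠Y = -20.59°
I = V/|Z| = 14.1/3.276 = 4.303 A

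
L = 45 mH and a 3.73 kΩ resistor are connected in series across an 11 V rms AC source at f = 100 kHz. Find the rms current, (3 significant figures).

386 μA

ω = 2πf = 628300 rad/s
X_L = ωL = 28300 Ω
Z = 3730 + j28300 Ω
|Z| = √(3730² + 28300²) = 28500 Ω
I = V/|Z| = 11/28500 = 386 μA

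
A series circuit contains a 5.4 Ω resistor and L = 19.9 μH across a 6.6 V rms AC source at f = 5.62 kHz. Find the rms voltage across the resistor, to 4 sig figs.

ω = 2πf = 35310 rad/s
X_L = ωL = 0.7027 Ω
Z = 5.400 + j0.7027 Ω
|Z| = √(5.400² + 0.7027²) = 5.446 Ω
I = V/|Z| = 1.212 A
V_R = I·|Z_R| = 1.212 × 5.400 = 6.545 V

6.545 V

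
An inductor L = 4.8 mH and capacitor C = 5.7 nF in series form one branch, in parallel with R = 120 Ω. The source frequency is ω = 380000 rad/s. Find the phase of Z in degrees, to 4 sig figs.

X_L = ωL = 1824 Ω
X_C = 1/(ωC) = 461.7 Ω
Branch 1: Z₁ = R = 120.0 Ω
Branch 2 (series LC): Z₂ = j(X_L − X_C) = j1362 Ω
Parallel: Z = Z₁Z₂/(Z₁+Z₂), |Z| = 119.5 Ω, ∠Z = 5.034°

5.034°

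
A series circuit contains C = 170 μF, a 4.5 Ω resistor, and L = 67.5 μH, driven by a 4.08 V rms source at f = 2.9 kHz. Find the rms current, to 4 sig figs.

ω = 2πf = 18220 rad/s
X_L = ωL = 1.230 Ω
X_C = 1/(ωC) = 0.3228 Ω
Net reactance X = X_L − X_C = 0.9071 Ω
Z = 4.500 + j0.9071 Ω
|Z| = √(4.500² + 0.9071²) = 4.591 Ω
I = V/|Z| = 4.08/4.591 = 888.8 mA

888.8 mA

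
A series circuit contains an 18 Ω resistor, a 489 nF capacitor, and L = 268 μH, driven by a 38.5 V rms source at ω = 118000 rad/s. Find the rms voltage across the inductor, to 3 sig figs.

53.0 V

X_L = ωL = 31.6 Ω
X_C = 1/(ωC) = 17.3 Ω
Net reactance X = X_L − X_C = 14.3 Ω
Z = 18.0 + j14.3 Ω
|Z| = √(18.0² + 14.3²) = 23.0 Ω
I = V/|Z| = 1.68 A
V_L = I·|Z_L| = 1.68 × 31.6 = 53.0 V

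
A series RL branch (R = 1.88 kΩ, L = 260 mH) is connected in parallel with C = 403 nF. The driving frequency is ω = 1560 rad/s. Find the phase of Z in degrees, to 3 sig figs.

X_L = ωL = 406 Ω
X_C = 1/(ωC) = 1590 Ω
Branch 1 (R+jX_L): Z₁ = 1880 + j406 Ω, |Z₁| = 1920 Ω
Branch 2 (−jX_C): Z₂ = −j1590 Ω
Parallel: Z = Z₁Z₂/(Z₁+Z₂), |Z| = 1380 Ω, ∠Z = -45.6°

-45.6°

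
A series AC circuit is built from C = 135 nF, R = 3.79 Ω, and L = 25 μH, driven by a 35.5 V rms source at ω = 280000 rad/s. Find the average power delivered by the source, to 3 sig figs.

X_L = ωL = 7.00 Ω
X_C = 1/(ωC) = 26.5 Ω
Net reactance X = X_L − X_C = -19.5 Ω
Z = 3.79 − j19.5 Ω
|Z| = √(3.79² + 19.5²) = 19.8 Ω
∠Z = arctan(-19.5/3.79) = -79.0°
I = V/|Z| = 1.79 A
P = VI cos φ = 35.5 × 1.79 × cos(-79.0°) = 12.2 W

12.2 W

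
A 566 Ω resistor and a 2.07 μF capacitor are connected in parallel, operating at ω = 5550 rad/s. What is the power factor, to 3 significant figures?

X_C = 1/(ωC) = 87.0 Ω
Parallel: admittances add. Y = 1/R + jωC
Y = (0.00177 + j0.0115) S
|Y| = 0.0116 S → |Z| = 1/|Y| = 86.0 Ω, ∠Z = −∠Y = -81.3°
cos φ = cos(-81.3°) = 0.152

0.152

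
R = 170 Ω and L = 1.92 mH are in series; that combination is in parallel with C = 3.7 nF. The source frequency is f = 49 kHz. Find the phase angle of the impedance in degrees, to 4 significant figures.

43.29°

ω = 2πf = 307900 rad/s
X_L = ωL = 591.1 Ω
X_C = 1/(ωC) = 877.9 Ω
Branch 1 (R+jX_L): Z₁ = 170.0 + j591.1 Ω, |Z₁| = 615.1 Ω
Branch 2 (−jX_C): Z₂ = −j877.9 Ω
Parallel: Z = Z₁Z₂/(Z₁+Z₂), |Z| = 1620 Ω, ∠Z = 43.29°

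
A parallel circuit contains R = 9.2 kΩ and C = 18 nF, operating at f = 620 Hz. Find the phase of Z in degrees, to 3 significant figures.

ω = 2πf = 3896 rad/s
X_C = 1/(ωC) = 14300 Ω
Parallel: admittances add. Y = 1/R + jωC
Y = (0.000109 + j7.01e-05) S
|Y| = 0.000129 S → |Z| = 1/|Y| = 7730 Ω, ∠Z = −∠Y = -32.8°

-32.8°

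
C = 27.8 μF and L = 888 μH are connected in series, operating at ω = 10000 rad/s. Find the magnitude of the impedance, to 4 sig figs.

5.283 Ω

X_L = ωL = 8.880 Ω
X_C = 1/(ωC) = 3.597 Ω
Net reactance X = X_L − X_C = 5.283 Ω
Z = j5.283 Ω
|Z| = √(0² + 5.283²) = 5.283 Ω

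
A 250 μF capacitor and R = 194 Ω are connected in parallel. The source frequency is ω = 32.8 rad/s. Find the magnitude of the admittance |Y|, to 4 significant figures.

X_C = 1/(ωC) = 122.0 Ω
Parallel: admittances add. Y = 1/R + jωC
Y = (0.005155 + j0.008200) S
|Y| = 0.009686 S → |Z| = 1/|Y| = 103.2 Ω, ∠Z = −∠Y = -57.85°

9.686 mS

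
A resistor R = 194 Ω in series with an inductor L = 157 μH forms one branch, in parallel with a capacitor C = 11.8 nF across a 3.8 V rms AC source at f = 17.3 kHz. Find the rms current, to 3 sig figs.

19.7 mA

ω = 2πf = 108700 rad/s
X_L = ωL = 17.1 Ω
X_C = 1/(ωC) = 780 Ω
Branch 1 (R+jX_L): Z₁ = 194 + j17.1 Ω, |Z₁| = 195 Ω
Branch 2 (−jX_C): Z₂ = −j780 Ω
Parallel: Z = Z₁Z₂/(Z₁+Z₂), |Z| = 193 Ω, ∠Z = -9.25°
I = V/|Z| = 3.8/193 = 19.7 mA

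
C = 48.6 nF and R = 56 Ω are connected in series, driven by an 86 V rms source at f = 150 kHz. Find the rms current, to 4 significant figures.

ω = 2πf = 942500 rad/s
X_C = 1/(ωC) = 21.83 Ω
Z = 56.00 − j21.83 Ω
|Z| = √(56.00² + 21.83²) = 60.11 Ω
I = V/|Z| = 86/60.11 = 1.431 A

1.431 A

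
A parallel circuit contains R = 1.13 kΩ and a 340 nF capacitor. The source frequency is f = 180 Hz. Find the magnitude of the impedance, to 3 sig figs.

1040 Ω

ω = 2πf = 1131 rad/s
X_C = 1/(ωC) = 2600 Ω
Parallel: admittances add. Y = 1/R + jωC
Y = (0.000885 + j0.000385) S
|Y| = 0.000965 S → |Z| = 1/|Y| = 1040 Ω, ∠Z = −∠Y = -23.5°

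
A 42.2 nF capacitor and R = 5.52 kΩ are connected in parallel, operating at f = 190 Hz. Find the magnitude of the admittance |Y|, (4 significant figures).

188.0 μS

ω = 2πf = 1194 rad/s
X_C = 1/(ωC) = 19850 Ω
Parallel: admittances add. Y = 1/R + jωC
Y = (0.0001812 + j5.038e-05) S
|Y| = 0.0001880 S → |Z| = 1/|Y| = 5318 Ω, ∠Z = −∠Y = -15.54°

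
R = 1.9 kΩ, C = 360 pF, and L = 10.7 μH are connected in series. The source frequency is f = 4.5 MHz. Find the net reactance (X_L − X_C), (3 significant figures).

ω = 2πf = 2.827e+07 rad/s
X_L = ωL = 303 Ω
X_C = 1/(ωC) = 98.2 Ω
X = 303 − 98.2 = 204 Ω

204 Ω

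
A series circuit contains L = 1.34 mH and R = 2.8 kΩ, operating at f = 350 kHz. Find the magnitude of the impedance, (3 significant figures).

4060 Ω

ω = 2πf = 2.199e+06 rad/s
X_L = ωL = 2950 Ω
Z = 2800 + j2950 Ω
|Z| = √(2800² + 2950²) = 4060 Ω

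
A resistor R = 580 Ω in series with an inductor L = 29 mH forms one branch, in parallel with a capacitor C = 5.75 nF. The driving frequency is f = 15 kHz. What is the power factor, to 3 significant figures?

ω = 2πf = 94250 rad/s
X_L = ωL = 2730 Ω
X_C = 1/(ωC) = 1850 Ω
Branch 1 (R+jX_L): Z₁ = 580 + j2730 Ω, |Z₁| = 2790 Ω
Branch 2 (−jX_C): Z₂ = −j1850 Ω
Parallel: Z = Z₁Z₂/(Z₁+Z₂), |Z| = 4860 Ω, ∠Z = -68.8°
cos φ = cos(-68.8°) = 0.361

0.361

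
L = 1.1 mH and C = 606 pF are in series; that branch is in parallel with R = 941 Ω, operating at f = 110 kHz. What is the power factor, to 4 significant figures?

0.8657

ω = 2πf = 691200 rad/s
X_L = ωL = 760.3 Ω
X_C = 1/(ωC) = 2388 Ω
Branch 1: Z₁ = R = 941.0 Ω
Branch 2 (series LC): Z₂ = j(X_L − X_C) = −j1627 Ω
Parallel: Z = Z₁Z₂/(Z₁+Z₂), |Z| = 814.6 Ω, ∠Z = -30.04°
cos φ = cos(-30.04°) = 0.8657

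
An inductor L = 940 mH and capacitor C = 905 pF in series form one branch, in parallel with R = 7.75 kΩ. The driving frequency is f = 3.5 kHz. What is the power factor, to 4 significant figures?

ω = 2πf = 21990 rad/s
X_L = ωL = 20670 Ω
X_C = 1/(ωC) = 50250 Ω
Branch 1: Z₁ = R = 7750 Ω
Branch 2 (series LC): Z₂ = j(X_L − X_C) = −j29570 Ω
Parallel: Z = Z₁Z₂/(Z₁+Z₂), |Z| = 7497 Ω, ∠Z = -14.68°
cos φ = cos(-14.68°) = 0.9673

0.9673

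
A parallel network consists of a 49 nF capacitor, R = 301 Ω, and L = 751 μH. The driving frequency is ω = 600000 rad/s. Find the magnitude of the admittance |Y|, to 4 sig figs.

X_L = ωL = 450.6 Ω
X_C = 1/(ωC) = 34.01 Ω
Parallel: admittances add. Y = 1/R + 1/(jωL) + jωC
Y = (0.003322 + j0.02718) S
|Y| = 0.02738 S → |Z| = 1/|Y| = 36.52 Ω, ∠Z = −∠Y = -83.03°

27.38 mS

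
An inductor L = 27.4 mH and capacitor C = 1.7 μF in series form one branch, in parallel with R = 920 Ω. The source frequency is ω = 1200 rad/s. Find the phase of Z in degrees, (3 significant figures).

X_L = ωL = 32.9 Ω
X_C = 1/(ωC) = 490 Ω
Branch 1: Z₁ = R = 920 Ω
Branch 2 (series LC): Z₂ = j(X_L − X_C) = −j457 Ω
Parallel: Z = Z₁Z₂/(Z₁+Z₂), |Z| = 410 Ω, ∠Z = -63.6°

-63.6°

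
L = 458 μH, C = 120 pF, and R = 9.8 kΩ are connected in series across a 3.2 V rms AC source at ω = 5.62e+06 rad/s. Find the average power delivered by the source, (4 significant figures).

1.032 mW

X_L = ωL = 2574 Ω
X_C = 1/(ωC) = 1483 Ω
Net reactance X = X_L − X_C = 1091 Ω
Z = 9800 + j1091 Ω
|Z| = √(9800² + 1091²) = 9861 Ω
∠Z = arctan(1091/9800) = 6.353°
I = V/|Z| = 324.5 μA
P = VI cos φ = 3.2 × 0.0003245 × cos(6.353°) = 1.032 mW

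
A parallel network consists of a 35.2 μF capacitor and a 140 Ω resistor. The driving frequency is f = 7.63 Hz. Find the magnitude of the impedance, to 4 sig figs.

ω = 2πf = 47.94 rad/s
X_C = 1/(ωC) = 592.6 Ω
Parallel: admittances add. Y = 1/R + jωC
Y = (0.007143 + j0.001688) S
|Y| = 0.007339 S → |Z| = 1/|Y| = 136.2 Ω, ∠Z = −∠Y = -13.29°

136.2 Ω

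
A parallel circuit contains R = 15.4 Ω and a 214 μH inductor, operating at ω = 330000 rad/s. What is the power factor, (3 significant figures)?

X_L = ωL = 70.6 Ω
Parallel: admittances add. Y = 1/R + 1/(jωL)
Y = (0.0649 − j0.0142) S
|Y| = 0.0665 S → |Z| = 1/|Y| = 15.0 Ω, ∠Z = −∠Y = 12.3°
cos φ = cos(12.3°) = 0.977

0.977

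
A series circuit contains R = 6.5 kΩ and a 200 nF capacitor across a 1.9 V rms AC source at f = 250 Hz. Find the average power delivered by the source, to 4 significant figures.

448.0 μW

ω = 2πf = 1571 rad/s
X_C = 1/(ωC) = 3183 Ω
Z = 6500 − j3183 Ω
|Z| = √(6500² + 3183²) = 7238 Ω
∠Z = arctan(-3183/6500) = -26.09°
I = V/|Z| = 262.5 μA
P = VI cos φ = 1.9 × 0.0002625 × cos(-26.09°) = 448.0 μW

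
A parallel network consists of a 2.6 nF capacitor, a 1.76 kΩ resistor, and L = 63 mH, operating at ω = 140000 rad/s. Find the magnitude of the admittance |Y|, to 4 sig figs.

621.0 μS

X_L = ωL = 8820 Ω
X_C = 1/(ωC) = 2747 Ω
Parallel: admittances add. Y = 1/R + 1/(jωL) + jωC
Y = (0.0005682 + j0.0002506) S
|Y| = 0.0006210 S → |Z| = 1/|Y| = 1610 Ω, ∠Z = −∠Y = -23.80°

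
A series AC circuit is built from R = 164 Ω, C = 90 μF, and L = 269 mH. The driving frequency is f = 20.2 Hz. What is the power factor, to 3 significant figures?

ω = 2πf = 126.9 rad/s
X_L = ωL = 34.1 Ω
X_C = 1/(ωC) = 87.5 Ω
Net reactance X = X_L − X_C = -53.4 Ω
Z = 164 − j53.4 Ω
|Z| = √(164² + 53.4²) = 172 Ω
∠Z = arctan(-53.4/164) = -18.0°
cos φ = cos(-18.0°) = 0.951

0.951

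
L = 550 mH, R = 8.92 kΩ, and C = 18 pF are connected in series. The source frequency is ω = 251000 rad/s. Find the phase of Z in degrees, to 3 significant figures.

X_L = ωL = 138000 Ω
X_C = 1/(ωC) = 221000 Ω
Net reactance X = X_L − X_C = -83300 Ω
Z = 8920 − j83300 Ω
|Z| = √(8920² + 83300²) = 83800 Ω
∠Z = arctan(-83300/8920) = -83.9°

-83.9°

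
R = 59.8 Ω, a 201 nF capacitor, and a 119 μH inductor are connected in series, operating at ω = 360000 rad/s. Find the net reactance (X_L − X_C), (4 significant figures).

X_L = ωL = 42.84 Ω
X_C = 1/(ωC) = 13.82 Ω
X = 42.84 − 13.82 = 29.02 Ω

29.02 Ω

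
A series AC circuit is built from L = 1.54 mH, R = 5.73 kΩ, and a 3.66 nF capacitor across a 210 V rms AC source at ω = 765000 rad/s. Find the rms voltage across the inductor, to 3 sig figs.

X_L = ωL = 1180 Ω
X_C = 1/(ωC) = 357 Ω
Net reactance X = X_L − X_C = 821 Ω
Z = 5730 + j821 Ω
|Z| = √(5730² + 821²) = 5790 Ω
I = V/|Z| = 36.3 mA
V_L = I·|Z_L| = 0.0363 × 1180 = 42.7 V

42.7 V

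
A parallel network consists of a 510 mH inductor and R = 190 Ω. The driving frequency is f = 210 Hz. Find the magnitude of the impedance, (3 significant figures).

183 Ω

ω = 2πf = 1319 rad/s
X_L = ωL = 673 Ω
Parallel: admittances add. Y = 1/R + 1/(jωL)
Y = (0.00526 − j0.00149) S
|Y| = 0.00547 S → |Z| = 1/|Y| = 183 Ω, ∠Z = −∠Y = 15.8°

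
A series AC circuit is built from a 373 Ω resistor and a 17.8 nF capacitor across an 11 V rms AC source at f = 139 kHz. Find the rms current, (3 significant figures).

ω = 2πf = 873400 rad/s
X_C = 1/(ωC) = 64.3 Ω
Z = 373 − j64.3 Ω
|Z| = √(373² + 64.3²) = 379 Ω
I = V/|Z| = 11/379 = 29.1 mA

29.1 mA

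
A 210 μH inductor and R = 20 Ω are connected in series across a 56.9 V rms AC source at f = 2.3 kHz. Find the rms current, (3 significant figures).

ω = 2πf = 14450 rad/s
X_L = ωL = 3.03 Ω
Z = 20.0 + j3.03 Ω
|Z| = √(20.0² + 3.03²) = 20.2 Ω
I = V/|Z| = 56.9/20.2 = 2.81 A

2.81 A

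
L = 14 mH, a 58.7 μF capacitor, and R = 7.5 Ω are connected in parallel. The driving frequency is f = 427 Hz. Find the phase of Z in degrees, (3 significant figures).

ω = 2πf = 2683 rad/s
X_L = ωL = 37.6 Ω
X_C = 1/(ωC) = 6.35 Ω
Parallel: admittances add. Y = 1/R + 1/(jωL) + jωC
Y = (0.133 + j0.131) S
|Y| = 0.187 S → |Z| = 1/|Y| = 5.35 Ω, ∠Z = −∠Y = -44.5°

-44.5°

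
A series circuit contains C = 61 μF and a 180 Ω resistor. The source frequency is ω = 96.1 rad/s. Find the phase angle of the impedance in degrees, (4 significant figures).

-43.46°

X_C = 1/(ωC) = 170.6 Ω
Z = 180.0 − j170.6 Ω
|Z| = √(180.0² + 170.6²) = 248.0 Ω
∠Z = arctan(-170.6/180.0) = -43.46°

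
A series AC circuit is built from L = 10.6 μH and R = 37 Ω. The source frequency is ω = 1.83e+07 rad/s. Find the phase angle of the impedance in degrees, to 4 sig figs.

79.20°

X_L = ωL = 194.0 Ω
Z = 37.00 + j194.0 Ω
|Z| = √(37.00² + 194.0²) = 197.5 Ω
∠Z = arctan(194.0/37.00) = 79.20°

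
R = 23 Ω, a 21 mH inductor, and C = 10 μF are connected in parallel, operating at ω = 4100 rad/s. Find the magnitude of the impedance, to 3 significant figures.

19.1 Ω

X_L = ωL = 86.1 Ω
X_C = 1/(ωC) = 24.4 Ω
Parallel: admittances add. Y = 1/R + 1/(jωL) + jωC
Y = (0.0435 + j0.0294) S
|Y| = 0.0525 S → |Z| = 1/|Y| = 19.1 Ω, ∠Z = −∠Y = -34.1°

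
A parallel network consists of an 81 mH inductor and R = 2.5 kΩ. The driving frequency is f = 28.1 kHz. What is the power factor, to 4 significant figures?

0.9851

ω = 2πf = 176600 rad/s
X_L = ωL = 14300 Ω
Parallel: admittances add. Y = 1/R + 1/(jωL)
Y = (0.0004000 − j6.992e-05) S
|Y| = 0.0004061 S → |Z| = 1/|Y| = 2463 Ω, ∠Z = −∠Y = 9.916°
cos φ = cos(9.916°) = 0.9851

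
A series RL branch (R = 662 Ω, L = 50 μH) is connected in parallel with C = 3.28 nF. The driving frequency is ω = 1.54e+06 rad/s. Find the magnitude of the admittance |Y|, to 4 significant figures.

5.100 mS

X_L = ωL = 77.00 Ω
X_C = 1/(ωC) = 198.0 Ω
Branch 1 (R+jX_L): Z₁ = 662.0 + j77.00 Ω, |Z₁| = 666.5 Ω
Branch 2 (−jX_C): Z₂ = −j198.0 Ω
Parallel: Z = Z₁Z₂/(Z₁+Z₂), |Z| = 196.1 Ω, ∠Z = -73.01°
|Y| = 1/|Z| = 5.100 mS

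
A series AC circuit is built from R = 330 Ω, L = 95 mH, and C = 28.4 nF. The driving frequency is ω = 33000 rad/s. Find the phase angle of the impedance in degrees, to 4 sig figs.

80.93°

X_L = ωL = 3135 Ω
X_C = 1/(ωC) = 1067 Ω
Net reactance X = X_L − X_C = 2068 Ω
Z = 330.0 + j2068 Ω
|Z| = √(330.0² + 2068²) = 2094 Ω
∠Z = arctan(2068/330.0) = 80.93°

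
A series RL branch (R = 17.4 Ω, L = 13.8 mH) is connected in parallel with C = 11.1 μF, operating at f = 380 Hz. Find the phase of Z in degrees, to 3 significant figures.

ω = 2πf = 2388 rad/s
X_L = ωL = 32.9 Ω
X_C = 1/(ωC) = 37.7 Ω
Branch 1 (R+jX_L): Z₁ = 17.4 + j32.9 Ω, |Z₁| = 37.3 Ω
Branch 2 (−jX_C): Z₂ = −j37.7 Ω
Parallel: Z = Z₁Z₂/(Z₁+Z₂), |Z| = 77.9 Ω, ∠Z = -12.5°

-12.5°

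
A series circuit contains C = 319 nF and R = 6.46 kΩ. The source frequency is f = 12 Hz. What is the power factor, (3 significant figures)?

ω = 2πf = 75.40 rad/s
X_C = 1/(ωC) = 41600 Ω
Z = 6460 − j41600 Ω
|Z| = √(6460² + 41600²) = 42100 Ω
∠Z = arctan(-41600/6460) = -81.2°
cos φ = cos(-81.2°) = 0.154

0.154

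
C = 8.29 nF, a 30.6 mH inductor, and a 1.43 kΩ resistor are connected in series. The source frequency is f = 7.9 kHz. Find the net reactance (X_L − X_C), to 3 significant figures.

ω = 2πf = 49640 rad/s
X_L = ωL = 1520 Ω
X_C = 1/(ωC) = 2430 Ω
X = 1520 − 2430 = -911 Ω

-911 Ω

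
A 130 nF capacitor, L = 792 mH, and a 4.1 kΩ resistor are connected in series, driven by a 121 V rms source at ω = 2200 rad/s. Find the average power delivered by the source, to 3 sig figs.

3.02 W

X_L = ωL = 1740 Ω
X_C = 1/(ωC) = 3500 Ω
Net reactance X = X_L − X_C = -1750 Ω
Z = 4100 − j1750 Ω
|Z| = √(4100² + 1750²) = 4460 Ω
∠Z = arctan(-1750/4100) = -23.2°
I = V/|Z| = 27.1 mA
P = VI cos φ = 121 × 0.0271 × cos(-23.2°) = 3.02 W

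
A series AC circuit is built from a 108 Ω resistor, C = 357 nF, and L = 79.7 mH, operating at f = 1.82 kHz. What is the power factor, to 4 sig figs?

0.1600

ω = 2πf = 11440 rad/s
X_L = ωL = 911.4 Ω
X_C = 1/(ωC) = 245.0 Ω
Net reactance X = X_L − X_C = 666.4 Ω
Z = 108.0 + j666.4 Ω
|Z| = √(108.0² + 666.4²) = 675.1 Ω
∠Z = arctan(666.4/108.0) = 80.80°
cos φ = cos(80.80°) = 0.1600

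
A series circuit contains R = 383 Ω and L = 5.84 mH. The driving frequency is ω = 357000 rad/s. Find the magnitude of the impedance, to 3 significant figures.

2120 Ω

X_L = ωL = 2080 Ω
Z = 383 + j2080 Ω
|Z| = √(383² + 2080²) = 2120 Ω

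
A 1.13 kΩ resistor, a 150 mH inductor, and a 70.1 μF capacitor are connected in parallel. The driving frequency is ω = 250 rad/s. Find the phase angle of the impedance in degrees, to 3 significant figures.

84.5°

X_L = ωL = 37.5 Ω
X_C = 1/(ωC) = 57.1 Ω
Parallel: admittances add. Y = 1/R + 1/(jωL) + jωC
Y = (0.000885 − j0.00914) S
|Y| = 0.00918 S → |Z| = 1/|Y| = 109 Ω, ∠Z = −∠Y = 84.5°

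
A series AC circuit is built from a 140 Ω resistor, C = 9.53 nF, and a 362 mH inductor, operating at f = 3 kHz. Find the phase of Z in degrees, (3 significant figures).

ω = 2πf = 18850 rad/s
X_L = ωL = 6820 Ω
X_C = 1/(ωC) = 5570 Ω
Net reactance X = X_L − X_C = 1260 Ω
Z = 140 + j1260 Ω
|Z| = √(140² + 1260²) = 1260 Ω
∠Z = arctan(1260/140) = 83.6°

83.6°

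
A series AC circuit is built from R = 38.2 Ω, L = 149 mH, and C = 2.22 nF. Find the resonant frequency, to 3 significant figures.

ω₀ = 1/√(LC) = 1/√(0.149 × 2.22e-09) = 54980 rad/s
f₀ = ω₀/(2π) = 8.75 kHz

8.75 kHz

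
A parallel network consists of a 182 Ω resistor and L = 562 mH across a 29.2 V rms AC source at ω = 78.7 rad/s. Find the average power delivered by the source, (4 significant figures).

X_L = ωL = 44.23 Ω
Parallel: admittances add. Y = 1/R + 1/(jωL)
Y = (0.005495 − j0.02261) S
|Y| = 0.02327 S → |Z| = 1/|Y| = 42.98 Ω, ∠Z = −∠Y = 76.34°
I = V/|Z| = 679.4 mA
P = VI cos φ = 29.2 × 0.6794 × cos(76.34°) = 4.685 W

4.685 W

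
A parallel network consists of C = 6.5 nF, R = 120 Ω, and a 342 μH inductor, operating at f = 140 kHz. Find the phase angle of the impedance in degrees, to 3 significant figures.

ω = 2πf = 879600 rad/s
X_L = ωL = 301 Ω
X_C = 1/(ωC) = 175 Ω
Parallel: admittances add. Y = 1/R + 1/(jωL) + jωC
Y = (0.00833 + j0.00239) S
|Y| = 0.00867 S → |Z| = 1/|Y| = 115 Ω, ∠Z = −∠Y = -16.0°

-16.0°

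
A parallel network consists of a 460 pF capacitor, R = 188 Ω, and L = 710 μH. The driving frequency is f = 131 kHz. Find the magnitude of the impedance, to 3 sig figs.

ω = 2πf = 823100 rad/s
X_L = ωL = 584 Ω
X_C = 1/(ωC) = 2640 Ω
Parallel: admittances add. Y = 1/R + 1/(jωL) + jωC
Y = (0.00532 − j0.00133) S
|Y| = 0.00548 S → |Z| = 1/|Y| = 182 Ω, ∠Z = −∠Y = 14.1°

182 Ω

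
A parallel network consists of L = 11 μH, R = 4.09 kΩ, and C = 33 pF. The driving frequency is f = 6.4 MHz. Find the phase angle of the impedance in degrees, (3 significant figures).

ω = 2πf = 4.021e+07 rad/s
X_L = ωL = 442 Ω
X_C = 1/(ωC) = 754 Ω
Parallel: admittances add. Y = 1/R + 1/(jωL) + jωC
Y = (0.000244 − j0.000934) S
|Y| = 0.000965 S → |Z| = 1/|Y| = 1040 Ω, ∠Z = −∠Y = 75.3°

75.3°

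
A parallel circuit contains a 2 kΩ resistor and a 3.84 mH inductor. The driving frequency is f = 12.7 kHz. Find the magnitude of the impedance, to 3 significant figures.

303 Ω

ω = 2πf = 79800 rad/s
X_L = ωL = 306 Ω
Parallel: admittances add. Y = 1/R + 1/(jωL)
Y = (0.000500 − j0.00326) S
|Y| = 0.00330 S → |Z| = 1/|Y| = 303 Ω, ∠Z = −∠Y = 81.3°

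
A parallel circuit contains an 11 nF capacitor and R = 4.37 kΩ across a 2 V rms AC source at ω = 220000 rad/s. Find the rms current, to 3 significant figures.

4.86 mA

X_C = 1/(ωC) = 413 Ω
Parallel: admittances add. Y = 1/R + jωC
Y = (0.000229 + j0.00242) S
|Y| = 0.00243 S → |Z| = 1/|Y| = 411 Ω, ∠Z = −∠Y = -84.6°
I = V/|Z| = 2/411 = 4.86 mA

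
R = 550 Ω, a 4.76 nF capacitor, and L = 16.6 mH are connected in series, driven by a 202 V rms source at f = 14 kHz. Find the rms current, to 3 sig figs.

187 mA

ω = 2πf = 87960 rad/s
X_L = ωL = 1460 Ω
X_C = 1/(ωC) = 2390 Ω
Net reactance X = X_L − X_C = -928 Ω
Z = 550 − j928 Ω
|Z| = √(550² + 928²) = 1080 Ω
I = V/|Z| = 202/1080 = 187 mA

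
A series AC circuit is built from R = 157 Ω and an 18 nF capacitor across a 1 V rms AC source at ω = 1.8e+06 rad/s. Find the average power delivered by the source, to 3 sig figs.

6.13 mW

X_C = 1/(ωC) = 30.9 Ω
Z = 157 − j30.9 Ω
|Z| = √(157² + 30.9²) = 160 Ω
∠Z = arctan(-30.9/157) = -11.1°
I = V/|Z| = 6.25 mA
P = VI cos φ = 1 × 0.00625 × cos(-11.1°) = 6.13 mW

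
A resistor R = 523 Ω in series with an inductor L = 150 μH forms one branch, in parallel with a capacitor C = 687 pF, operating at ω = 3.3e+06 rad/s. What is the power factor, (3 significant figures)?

0.609

X_L = ωL = 495 Ω
X_C = 1/(ωC) = 441 Ω
Branch 1 (R+jX_L): Z₁ = 523 + j495 Ω, |Z₁| = 720 Ω
Branch 2 (−jX_C): Z₂ = −j441 Ω
Parallel: Z = Z₁Z₂/(Z₁+Z₂), |Z| = 604 Ω, ∠Z = -52.5°
cos φ = cos(-52.5°) = 0.609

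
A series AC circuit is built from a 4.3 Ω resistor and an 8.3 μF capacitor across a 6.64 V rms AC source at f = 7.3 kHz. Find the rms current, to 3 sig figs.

ω = 2πf = 45870 rad/s
X_C = 1/(ωC) = 2.63 Ω
Z = 4.30 − j2.63 Ω
|Z| = √(4.30² + 2.63²) = 5.04 Ω
I = V/|Z| = 6.64/5.04 = 1.32 A

1.32 A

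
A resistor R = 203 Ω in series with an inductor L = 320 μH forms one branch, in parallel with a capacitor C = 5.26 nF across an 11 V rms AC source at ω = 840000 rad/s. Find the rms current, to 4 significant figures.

X_L = ωL = 268.8 Ω
X_C = 1/(ωC) = 226.3 Ω
Branch 1 (R+jX_L): Z₁ = 203.0 + j268.8 Ω, |Z₁| = 336.8 Ω
Branch 2 (−jX_C): Z₂ = −j226.3 Ω
Parallel: Z = Z₁Z₂/(Z₁+Z₂), |Z| = 367.6 Ω, ∠Z = -48.88°
I = V/|Z| = 11/367.6 = 29.92 mA

29.92 mA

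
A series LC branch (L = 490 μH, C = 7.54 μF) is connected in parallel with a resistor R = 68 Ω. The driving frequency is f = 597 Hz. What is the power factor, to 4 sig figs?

ω = 2πf = 3751 rad/s
X_L = ωL = 1.838 Ω
X_C = 1/(ωC) = 35.36 Ω
Branch 1: Z₁ = R = 68.00 Ω
Branch 2 (series LC): Z₂ = j(X_L − X_C) = −j33.52 Ω
Parallel: Z = Z₁Z₂/(Z₁+Z₂), |Z| = 30.06 Ω, ∠Z = -63.76°
cos φ = cos(-63.76°) = 0.4421

0.4421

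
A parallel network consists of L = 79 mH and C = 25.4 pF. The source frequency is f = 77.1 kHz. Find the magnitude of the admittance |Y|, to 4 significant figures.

13.83 μS

ω = 2πf = 484400 rad/s
X_L = ωL = 38270 Ω
X_C = 1/(ωC) = 81270 Ω
Parallel: admittances add. Y = 1/(jωL) + jωC
Y = (0 − j1.383e-05) S
|Y| = 1.383e-05 S → |Z| = 1/|Y| = 72330 Ω, ∠Z = −∠Y = 90.00°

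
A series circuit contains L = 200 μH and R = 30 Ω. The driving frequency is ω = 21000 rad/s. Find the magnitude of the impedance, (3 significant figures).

X_L = ωL = 4.20 Ω
Z = 30.0 + j4.20 Ω
|Z| = √(30.0² + 4.20²) = 30.3 Ω

30.3 Ω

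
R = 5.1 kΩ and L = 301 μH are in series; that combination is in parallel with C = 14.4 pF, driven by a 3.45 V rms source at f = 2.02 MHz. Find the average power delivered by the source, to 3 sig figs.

1.49 mW

ω = 2πf = 1.269e+07 rad/s
X_L = ωL = 3820 Ω
X_C = 1/(ωC) = 5470 Ω
Branch 1 (R+jX_L): Z₁ = 5100 + j3820 Ω, |Z₁| = 6370 Ω
Branch 2 (−jX_C): Z₂ = −j5470 Ω
Parallel: Z = Z₁Z₂/(Z₁+Z₂), |Z| = 6500 Ω, ∠Z = -35.2°
I = V/|Z| = 530 μA
P = VI cos φ = 3.45 × 0.000530 × cos(-35.2°) = 1.49 mW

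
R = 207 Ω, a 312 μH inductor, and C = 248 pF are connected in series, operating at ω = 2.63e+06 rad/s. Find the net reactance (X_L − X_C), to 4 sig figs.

X_L = ωL = 820.6 Ω
X_C = 1/(ωC) = 1533 Ω
X = 820.6 − 1533 = -712.6 Ω

-712.6 Ω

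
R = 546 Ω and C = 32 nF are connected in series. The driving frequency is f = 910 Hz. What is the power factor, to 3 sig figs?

0.0994

ω = 2πf = 5718 rad/s
X_C = 1/(ωC) = 5470 Ω
Z = 546 − j5470 Ω
|Z| = √(546² + 5470²) = 5490 Ω
∠Z = arctan(-5470/546) = -84.3°
cos φ = cos(-84.3°) = 0.0994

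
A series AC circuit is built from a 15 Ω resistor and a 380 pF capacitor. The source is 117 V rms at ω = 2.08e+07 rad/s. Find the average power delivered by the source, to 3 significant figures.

12.7 W

X_C = 1/(ωC) = 127 Ω
Z = 15.0 − j127 Ω
|Z| = √(15.0² + 127²) = 127 Ω
∠Z = arctan(-127/15.0) = -83.2°
I = V/|Z| = 918 mA
P = VI cos φ = 117 × 0.918 × cos(-83.2°) = 12.7 W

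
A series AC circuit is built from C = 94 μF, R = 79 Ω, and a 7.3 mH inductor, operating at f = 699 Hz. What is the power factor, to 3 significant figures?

0.936

ω = 2πf = 4392 rad/s
X_L = ωL = 32.1 Ω
X_C = 1/(ωC) = 2.42 Ω
Net reactance X = X_L − X_C = 29.6 Ω
Z = 79.0 + j29.6 Ω
|Z| = √(79.0² + 29.6²) = 84.4 Ω
∠Z = arctan(29.6/79.0) = 20.6°
cos φ = cos(20.6°) = 0.936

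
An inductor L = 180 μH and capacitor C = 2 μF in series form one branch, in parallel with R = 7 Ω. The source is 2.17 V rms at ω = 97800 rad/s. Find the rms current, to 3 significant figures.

X_L = ωL = 17.6 Ω
X_C = 1/(ωC) = 5.11 Ω
Branch 1: Z₁ = R = 7.00 Ω
Branch 2 (series LC): Z₂ = j(X_L − X_C) = j12.5 Ω
Parallel: Z = Z₁Z₂/(Z₁+Z₂), |Z| = 6.11 Ω, ∠Z = 29.3°
I = V/|Z| = 2.17/6.11 = 355 mA

355 mA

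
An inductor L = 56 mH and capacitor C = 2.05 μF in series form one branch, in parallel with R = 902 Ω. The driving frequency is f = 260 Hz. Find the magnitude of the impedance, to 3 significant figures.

ω = 2πf = 1634 rad/s
X_L = ωL = 91.5 Ω
X_C = 1/(ωC) = 299 Ω
Branch 1: Z₁ = R = 902 Ω
Branch 2 (series LC): Z₂ = j(X_L − X_C) = −j207 Ω
Parallel: Z = Z₁Z₂/(Z₁+Z₂), |Z| = 202 Ω, ∠Z = -77.1°

202 Ω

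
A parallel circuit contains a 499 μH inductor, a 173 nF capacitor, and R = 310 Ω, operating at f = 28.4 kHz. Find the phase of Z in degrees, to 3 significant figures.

ω = 2πf = 178400 rad/s
X_L = ωL = 89.0 Ω
X_C = 1/(ωC) = 32.4 Ω
Parallel: admittances add. Y = 1/R + 1/(jωL) + jωC
Y = (0.00323 + j0.0196) S
|Y| = 0.0199 S → |Z| = 1/|Y| = 50.2 Ω, ∠Z = −∠Y = -80.7°

-80.7°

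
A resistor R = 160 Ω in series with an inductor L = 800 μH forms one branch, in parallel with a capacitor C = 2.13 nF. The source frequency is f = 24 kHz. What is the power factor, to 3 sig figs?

ω = 2πf = 150800 rad/s
X_L = ωL = 121 Ω
X_C = 1/(ωC) = 3110 Ω
Branch 1 (R+jX_L): Z₁ = 160 + j121 Ω, |Z₁| = 200 Ω
Branch 2 (−jX_C): Z₂ = −j3110 Ω
Parallel: Z = Z₁Z₂/(Z₁+Z₂), |Z| = 208 Ω, ∠Z = 34.0°
cos φ = cos(34.0°) = 0.829

0.829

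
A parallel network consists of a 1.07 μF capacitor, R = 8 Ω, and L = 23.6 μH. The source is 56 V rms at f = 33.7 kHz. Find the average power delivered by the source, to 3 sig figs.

392 W

ω = 2πf = 211700 rad/s
X_L = ωL = 5.00 Ω
X_C = 1/(ωC) = 4.41 Ω
Parallel: admittances add. Y = 1/R + 1/(jωL) + jωC
Y = (0.125 + j0.0265) S
|Y| = 0.128 S → |Z| = 1/|Y| = 7.83 Ω, ∠Z = −∠Y = -11.9°
I = V/|Z| = 7.16 A
P = VI cos φ = 56 × 7.16 × cos(-11.9°) = 392 W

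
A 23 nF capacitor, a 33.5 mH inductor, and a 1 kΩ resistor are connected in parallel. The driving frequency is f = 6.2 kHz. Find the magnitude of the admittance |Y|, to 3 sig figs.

1.01 mS

ω = 2πf = 38960 rad/s
X_L = ωL = 1310 Ω
X_C = 1/(ωC) = 1120 Ω
Parallel: admittances add. Y = 1/R + 1/(jωL) + jωC
Y = (0.00100 + j0.000130) S
|Y| = 0.00101 S → |Z| = 1/|Y| = 992 Ω, ∠Z = −∠Y = -7.39°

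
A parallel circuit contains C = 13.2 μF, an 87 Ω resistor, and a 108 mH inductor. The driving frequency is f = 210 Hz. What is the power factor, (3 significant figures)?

ω = 2πf = 1319 rad/s
X_L = ωL = 143 Ω
X_C = 1/(ωC) = 57.4 Ω
Parallel: admittances add. Y = 1/R + 1/(jωL) + jωC
Y = (0.0115 + j0.0104) S
|Y| = 0.0155 S → |Z| = 1/|Y| = 64.5 Ω, ∠Z = −∠Y = -42.1°
cos φ = cos(-42.1°) = 0.742

0.742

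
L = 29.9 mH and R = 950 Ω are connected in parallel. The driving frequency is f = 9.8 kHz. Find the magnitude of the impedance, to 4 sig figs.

844.2 Ω

ω = 2πf = 61580 rad/s
X_L = ωL = 1841 Ω
Parallel: admittances add. Y = 1/R + 1/(jωL)
Y = (0.001053 − j0.0005432) S
|Y| = 0.001185 S → |Z| = 1/|Y| = 844.2 Ω, ∠Z = −∠Y = 27.29°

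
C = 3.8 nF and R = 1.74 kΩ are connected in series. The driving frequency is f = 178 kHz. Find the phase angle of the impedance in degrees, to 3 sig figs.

-7.70°

ω = 2πf = 1.118e+06 rad/s
X_C = 1/(ωC) = 235 Ω
Z = 1740 − j235 Ω
|Z| = √(1740² + 235²) = 1760 Ω
∠Z = arctan(-235/1740) = -7.70°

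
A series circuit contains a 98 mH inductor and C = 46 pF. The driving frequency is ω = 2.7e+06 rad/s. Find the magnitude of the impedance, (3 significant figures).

257000 Ω

X_L = ωL = 265000 Ω
X_C = 1/(ωC) = 8050 Ω
Net reactance X = X_L − X_C = 257000 Ω
Z = j257000 Ω
|Z| = √(0² + 257000²) = 257000 Ω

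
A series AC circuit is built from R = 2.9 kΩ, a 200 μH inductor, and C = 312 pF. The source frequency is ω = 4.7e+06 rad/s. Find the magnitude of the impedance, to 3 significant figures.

X_L = ωL = 940 Ω
X_C = 1/(ωC) = 682 Ω
Net reactance X = X_L − X_C = 258 Ω
Z = 2900 + j258 Ω
|Z| = √(2900² + 258²) = 2910 Ω

2910 Ω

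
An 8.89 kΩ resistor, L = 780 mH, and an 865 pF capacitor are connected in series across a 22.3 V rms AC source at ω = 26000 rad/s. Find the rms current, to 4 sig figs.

X_L = ωL = 20280 Ω
X_C = 1/(ωC) = 44460 Ω
Net reactance X = X_L − X_C = -24180 Ω
Z = 8890 − j24180 Ω
|Z| = √(8890² + 24180²) = 25770 Ω
I = V/|Z| = 22.3/25770 = 865.5 μA

865.5 μA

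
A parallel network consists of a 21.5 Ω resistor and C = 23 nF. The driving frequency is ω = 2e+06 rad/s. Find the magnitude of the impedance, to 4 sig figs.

15.29 Ω

X_C = 1/(ωC) = 21.74 Ω
Parallel: admittances add. Y = 1/R + jωC
Y = (0.04651 + j0.04600) S
|Y| = 0.06542 S → |Z| = 1/|Y| = 15.29 Ω, ∠Z = −∠Y = -44.68°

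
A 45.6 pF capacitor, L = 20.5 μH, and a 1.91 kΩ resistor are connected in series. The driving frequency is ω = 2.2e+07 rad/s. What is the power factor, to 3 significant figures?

X_L = ωL = 451 Ω
X_C = 1/(ωC) = 997 Ω
Net reactance X = X_L − X_C = -546 Ω
Z = 1910 − j546 Ω
|Z| = √(1910² + 546²) = 1990 Ω
∠Z = arctan(-546/1910) = -15.9°
cos φ = cos(-15.9°) = 0.962

0.962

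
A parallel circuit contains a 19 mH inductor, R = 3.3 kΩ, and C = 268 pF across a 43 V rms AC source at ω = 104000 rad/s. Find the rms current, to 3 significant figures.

24.3 mA

X_L = ωL = 1980 Ω
X_C = 1/(ωC) = 35900 Ω
Parallel: admittances add. Y = 1/R + 1/(jωL) + jωC
Y = (0.000303 − j0.000478) S
|Y| = 0.000566 S → |Z| = 1/|Y| = 1770 Ω, ∠Z = −∠Y = 57.6°
I = V/|Z| = 43/1770 = 24.3 mA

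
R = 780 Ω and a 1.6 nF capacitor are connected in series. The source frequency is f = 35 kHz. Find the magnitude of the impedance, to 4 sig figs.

2947 Ω

ω = 2πf = 219900 rad/s
X_C = 1/(ωC) = 2842 Ω
Z = 780.0 − j2842 Ω
|Z| = √(780.0² + 2842²) = 2947 Ω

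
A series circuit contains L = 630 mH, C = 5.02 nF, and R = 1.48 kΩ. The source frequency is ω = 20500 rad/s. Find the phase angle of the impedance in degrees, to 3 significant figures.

X_L = ωL = 12900 Ω
X_C = 1/(ωC) = 9720 Ω
Net reactance X = X_L − X_C = 3200 Ω
Z = 1480 + j3200 Ω
|Z| = √(1480² + 3200²) = 3520 Ω
∠Z = arctan(3200/1480) = 65.2°

65.2°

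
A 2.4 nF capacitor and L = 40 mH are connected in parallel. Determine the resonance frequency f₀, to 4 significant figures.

ω₀ = 1/√(LC) = 1/√(0.04 × 2.4e-09) = 102100 rad/s
f₀ = ω₀/(2π) = 16.24 kHz

16.24 kHz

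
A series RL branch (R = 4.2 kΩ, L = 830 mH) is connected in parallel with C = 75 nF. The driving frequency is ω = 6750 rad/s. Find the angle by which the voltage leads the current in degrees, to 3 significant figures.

-77.7°

X_L = ωL = 5600 Ω
X_C = 1/(ωC) = 1980 Ω
Branch 1 (R+jX_L): Z₁ = 4200 + j5600 Ω, |Z₁| = 7000 Ω
Branch 2 (−jX_C): Z₂ = −j1980 Ω
Parallel: Z = Z₁Z₂/(Z₁+Z₂), |Z| = 2490 Ω, ∠Z = -77.7°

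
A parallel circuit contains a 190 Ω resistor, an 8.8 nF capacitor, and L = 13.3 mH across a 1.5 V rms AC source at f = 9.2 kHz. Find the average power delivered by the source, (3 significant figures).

ω = 2πf = 57810 rad/s
X_L = ωL = 769 Ω
X_C = 1/(ωC) = 1970 Ω
Parallel: admittances add. Y = 1/R + 1/(jωL) + jωC
Y = (0.00526 − j0.000792) S
|Y| = 0.00532 S → |Z| = 1/|Y| = 188 Ω, ∠Z = −∠Y = 8.56°
I = V/|Z| = 7.98 mA
P = VI cos φ = 1.5 × 0.00798 × cos(8.56°) = 11.8 mW

11.8 mW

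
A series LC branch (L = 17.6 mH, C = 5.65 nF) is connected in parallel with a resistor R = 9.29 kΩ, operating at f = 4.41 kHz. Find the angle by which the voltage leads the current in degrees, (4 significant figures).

-57.58°

ω = 2πf = 27710 rad/s
X_L = ωL = 487.7 Ω
X_C = 1/(ωC) = 6388 Ω
Branch 1: Z₁ = R = 9290 Ω
Branch 2 (series LC): Z₂ = j(X_L − X_C) = −j5900 Ω
Parallel: Z = Z₁Z₂/(Z₁+Z₂), |Z| = 4980 Ω, ∠Z = -57.58°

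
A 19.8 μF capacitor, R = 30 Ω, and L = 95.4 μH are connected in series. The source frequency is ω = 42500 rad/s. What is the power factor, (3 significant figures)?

X_L = ωL = 4.05 Ω
X_C = 1/(ωC) = 1.19 Ω
Net reactance X = X_L − X_C = 2.87 Ω
Z = 30.0 + j2.87 Ω
|Z| = √(30.0² + 2.87²) = 30.1 Ω
∠Z = arctan(2.87/30.0) = 5.46°
cos φ = cos(5.46°) = 0.995

0.995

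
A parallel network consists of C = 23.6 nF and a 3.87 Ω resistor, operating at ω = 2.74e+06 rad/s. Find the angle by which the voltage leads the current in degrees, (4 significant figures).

-14.05°

X_C = 1/(ωC) = 15.46 Ω
Parallel: admittances add. Y = 1/R + jωC
Y = (0.2584 + j0.06466) S
|Y| = 0.2664 S → |Z| = 1/|Y| = 3.754 Ω, ∠Z = −∠Y = -14.05°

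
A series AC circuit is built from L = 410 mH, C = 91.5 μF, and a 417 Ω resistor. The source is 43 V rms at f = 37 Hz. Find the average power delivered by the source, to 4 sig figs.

ω = 2πf = 232.5 rad/s
X_L = ωL = 95.32 Ω
X_C = 1/(ωC) = 47.01 Ω
Net reactance X = X_L − X_C = 48.31 Ω
Z = 417.0 + j48.31 Ω
|Z| = √(417.0² + 48.31²) = 419.8 Ω
∠Z = arctan(48.31/417.0) = 6.608°
I = V/|Z| = 102.4 mA
P = VI cos φ = 43 × 0.1024 × cos(6.608°) = 4.375 W

4.375 W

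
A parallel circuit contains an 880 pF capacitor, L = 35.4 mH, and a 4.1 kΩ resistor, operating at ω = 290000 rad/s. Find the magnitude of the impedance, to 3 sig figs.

X_L = ωL = 10300 Ω
X_C = 1/(ωC) = 3920 Ω
Parallel: admittances add. Y = 1/R + 1/(jωL) + jωC
Y = (0.000244 + j0.000158) S
|Y| = 0.000290 S → |Z| = 1/|Y| = 3440 Ω, ∠Z = −∠Y = -32.9°

3440 Ω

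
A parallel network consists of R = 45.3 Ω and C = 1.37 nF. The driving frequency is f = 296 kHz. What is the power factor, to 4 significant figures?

ω = 2πf = 1.86e+06 rad/s
X_C = 1/(ωC) = 392.5 Ω
Parallel: admittances add. Y = 1/R + jωC
Y = (0.02208 + j0.002548) S
|Y| = 0.02222 S → |Z| = 1/|Y| = 45.00 Ω, ∠Z = −∠Y = -6.584°
cos φ = cos(-6.584°) = 0.9934

0.9934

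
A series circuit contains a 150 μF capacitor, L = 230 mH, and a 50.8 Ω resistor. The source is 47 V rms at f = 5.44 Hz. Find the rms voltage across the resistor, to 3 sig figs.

12.3 V

ω = 2πf = 34.18 rad/s
X_L = ωL = 7.86 Ω
X_C = 1/(ωC) = 195 Ω
Net reactance X = X_L − X_C = -187 Ω
Z = 50.8 − j187 Ω
|Z| = √(50.8² + 187²) = 194 Ω
I = V/|Z| = 242 mA
V_R = I·|Z_R| = 0.242 × 50.8 = 12.3 V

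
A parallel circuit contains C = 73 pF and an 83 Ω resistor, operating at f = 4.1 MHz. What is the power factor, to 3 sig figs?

ω = 2πf = 2.576e+07 rad/s
X_C = 1/(ωC) = 532 Ω
Parallel: admittances add. Y = 1/R + jωC
Y = (0.0120 + j0.00188) S
|Y| = 0.0122 S → |Z| = 1/|Y| = 82.0 Ω, ∠Z = −∠Y = -8.87°
cos φ = cos(-8.87°) = 0.988

0.988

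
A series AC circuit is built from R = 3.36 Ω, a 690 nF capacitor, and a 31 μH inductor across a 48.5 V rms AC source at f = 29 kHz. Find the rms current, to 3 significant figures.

11.9 A

ω = 2πf = 182200 rad/s
X_L = ωL = 5.65 Ω
X_C = 1/(ωC) = 7.95 Ω
Net reactance X = X_L − X_C = -2.31 Ω
Z = 3.36 − j2.31 Ω
|Z| = √(3.36² + 2.31²) = 4.07 Ω
I = V/|Z| = 48.5/4.07 = 11.9 A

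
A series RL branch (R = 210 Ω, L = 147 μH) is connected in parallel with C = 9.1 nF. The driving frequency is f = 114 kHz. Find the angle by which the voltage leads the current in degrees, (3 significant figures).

ω = 2πf = 716300 rad/s
X_L = ωL = 105 Ω
X_C = 1/(ωC) = 153 Ω
Branch 1 (R+jX_L): Z₁ = 210 + j105 Ω, |Z₁| = 235 Ω
Branch 2 (−jX_C): Z₂ = −j153 Ω
Parallel: Z = Z₁Z₂/(Z₁+Z₂), |Z| = 167 Ω, ∠Z = -50.5°

-50.5°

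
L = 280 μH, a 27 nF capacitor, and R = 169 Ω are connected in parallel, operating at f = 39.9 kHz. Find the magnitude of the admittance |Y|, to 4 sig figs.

ω = 2πf = 250700 rad/s
X_L = ωL = 70.20 Ω
X_C = 1/(ωC) = 147.7 Ω
Parallel: admittances add. Y = 1/R + 1/(jωL) + jωC
Y = (0.005917 − j0.007477) S
|Y| = 0.009535 S → |Z| = 1/|Y| = 104.9 Ω, ∠Z = −∠Y = 51.64°

9.535 mS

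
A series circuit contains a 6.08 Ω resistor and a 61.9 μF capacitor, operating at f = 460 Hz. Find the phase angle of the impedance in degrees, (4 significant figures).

-42.59°

ω = 2πf = 2890 rad/s
X_C = 1/(ωC) = 5.589 Ω
Z = 6.080 − j5.589 Ω
|Z| = √(6.080² + 5.589²) = 8.259 Ω
∠Z = arctan(-5.589/6.080) = -42.59°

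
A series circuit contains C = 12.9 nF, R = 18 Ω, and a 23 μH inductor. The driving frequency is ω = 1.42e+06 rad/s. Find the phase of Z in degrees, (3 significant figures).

-50.6°

X_L = ωL = 32.7 Ω
X_C = 1/(ωC) = 54.6 Ω
Net reactance X = X_L − X_C = -21.9 Ω
Z = 18.0 − j21.9 Ω
|Z| = √(18.0² + 21.9²) = 28.4 Ω
∠Z = arctan(-21.9/18.0) = -50.6°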